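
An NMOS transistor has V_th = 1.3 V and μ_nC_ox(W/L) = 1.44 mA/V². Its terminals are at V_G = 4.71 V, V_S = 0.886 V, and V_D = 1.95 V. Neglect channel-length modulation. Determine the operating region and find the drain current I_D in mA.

Triode; I_D = 3.05 mA

V_GS = V_G − V_S = 4.71 − 0.886 = 3.82 V; V_DS = V_D − V_S = 1.95 − 0.886 = 1.06 V.
V_ov = V_GS − V_th = 3.82 − 1.3 = 2.52 V.
Since V_DS = 1.06 V < V_ov = 2.52 V, the device is in the triode region.
I_D = k_n [V_ov · V_DS − ½ V_DS²] = 1.44 × [2.52 × 1.06 − 0.5 × 1.06²] = 3.05 mA.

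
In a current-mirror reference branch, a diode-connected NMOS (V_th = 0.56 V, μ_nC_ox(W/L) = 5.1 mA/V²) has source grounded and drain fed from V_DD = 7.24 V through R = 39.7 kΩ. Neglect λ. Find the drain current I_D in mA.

With gate tied to drain, V_GS = V_DS ≥ V_GS − V_th, so the device is in saturation.
KCL at the drain: ½ k_n (V_GS − V_th)² = (V_DD − V_GS)/R.
Let x = V_GS − 0.56. Then 101 x² + x − 6.68 = 0, giving x = 0.252 V (positive root), so V_GS = 0.812 V.
I_D = (V_DD − V_GS)/R = (7.24 − 0.812) / 39.7 = 0.162 mA.

I_D = 0.162 mA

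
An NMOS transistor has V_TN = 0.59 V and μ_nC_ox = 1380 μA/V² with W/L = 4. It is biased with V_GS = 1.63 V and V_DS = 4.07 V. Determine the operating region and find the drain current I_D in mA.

Saturation; I_D = 2.99 mA

k_n = μ_nC_ox · (W/L) = 5.52 mA/V².
V_ov = V_GS − V_TN = 1.63 − 0.59 = 1.04 V.
Since V_DS = 4.07 V ≥ V_ov = 1.04 V, the device is in saturation.
I_D = ½ k_n V_ov² = 0.5 × 5.52 × 1.04² = 2.99 mA.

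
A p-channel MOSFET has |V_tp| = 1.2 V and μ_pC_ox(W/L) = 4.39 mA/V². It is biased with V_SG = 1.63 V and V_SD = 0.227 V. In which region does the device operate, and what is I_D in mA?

Triode; I_D = 0.315 mA

V_ov = V_SG − |V_tp| = 1.63 − 1.2 = 0.43 V.
Since V_SD = 0.227 V < V_ov = 0.43 V, the device is in the triode region.
I_D = k_p [V_ov · V_SD − ½ V_SD²] = 4.39 × [0.43 × 0.227 − 0.5 × 0.227²] = 0.315 mA.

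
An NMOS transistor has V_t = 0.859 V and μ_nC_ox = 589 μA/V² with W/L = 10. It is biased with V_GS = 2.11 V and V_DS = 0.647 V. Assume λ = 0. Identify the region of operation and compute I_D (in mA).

Triode; I_D = 3.53 mA

k_n = μ_nC_ox · (W/L) = 5.89 mA/V².
V_ov = V_GS − V_t = 2.11 − 0.859 = 1.25 V.
Since V_DS = 0.647 V < V_ov = 1.25 V, the device is in the triode region.
I_D = k_n [V_ov · V_DS − ½ V_DS²] = 5.89 × [1.25 × 0.647 − 0.5 × 0.647²] = 3.53 mA.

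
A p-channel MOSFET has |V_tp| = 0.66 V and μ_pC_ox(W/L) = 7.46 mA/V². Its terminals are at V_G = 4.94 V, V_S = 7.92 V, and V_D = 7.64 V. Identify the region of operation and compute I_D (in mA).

Triode; I_D = 4.55 mA

V_SG = V_S − V_G = 7.92 − 4.94 = 2.98 V; V_SD = V_S − V_D = 7.92 − 7.64 = 0.28 V.
V_ov = V_SG − |V_tp| = 2.98 − 0.66 = 2.32 V.
Since V_SD = 0.28 V < V_ov = 2.32 V, the device is in the triode region.
I_D = k_p [V_ov · V_SD − ½ V_SD²] = 7.46 × [2.32 × 0.28 − 0.5 × 0.28²] = 4.55 mA.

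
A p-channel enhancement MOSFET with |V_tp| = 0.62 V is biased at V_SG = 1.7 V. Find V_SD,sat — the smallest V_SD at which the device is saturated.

The boundary between triode and saturation is V_SD = V_SG − |V_tp| = V_ov.
V_ov = 1.7 − 0.62 = 1.08 V.

V_SD,sat = 1.08 V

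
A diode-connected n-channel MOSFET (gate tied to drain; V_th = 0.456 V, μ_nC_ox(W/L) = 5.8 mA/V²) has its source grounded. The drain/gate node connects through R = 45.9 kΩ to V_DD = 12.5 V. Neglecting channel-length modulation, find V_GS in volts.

V_GS = 0.753 V

With gate tied to drain, V_GS = V_DS ≥ V_GS − V_th, so the device is in saturation.
KCL at the drain: ½ k_n (V_GS − V_th)² = (V_DD − V_GS)/R.
Let x = V_GS − 0.456. Then 133 x² + x − 12.04 = 0, giving x = 0.297 V (positive root), so V_GS = 0.753 V.
I_D = (V_DD − V_GS)/R = (12.5 − 0.753) / 45.9 = 0.256 mA.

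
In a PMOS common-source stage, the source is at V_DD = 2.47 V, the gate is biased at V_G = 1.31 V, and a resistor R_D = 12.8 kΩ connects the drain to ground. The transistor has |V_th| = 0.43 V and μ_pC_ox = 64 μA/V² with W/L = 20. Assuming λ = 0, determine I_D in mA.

V_SG = V_DD − V_G = 2.47 − 1.31 = 1.16 V, so V_ov = 1.16 − 0.43 = 0.73 V.
k_p = μ_pC_ox · (W/L) = 1.28 mA/V².
Assume saturation: I_D = ½ k_p V_ov² = 0.5 × 1.28 × 0.73² = 0.341 mA, giving V_SD = V_DD − I_D R_D = 2.47 − 0.341 × 12.8 = -1.9 V.
But -1.9 V < V_ov = 0.73 V, so the device is actually in triode.
In triode I_D = k_p[V_ov V_SD − ½ V_SD²] and I_D = (V_DD − V_SD)/R_D. Equating: 8.19 V_SD² − 12.96 V_SD + 2.47 = 0, giving V_SD = 0.222 V (the root below V_ov).
I_D = (2.47 − 0.222) / 12.8 = 0.176 mA.

I_D = 0.176 mA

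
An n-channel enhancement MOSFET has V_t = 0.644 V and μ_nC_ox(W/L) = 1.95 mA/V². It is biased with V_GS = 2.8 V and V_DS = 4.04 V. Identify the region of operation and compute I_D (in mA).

Saturation; I_D = 4.53 mA

V_ov = V_GS − V_t = 2.8 − 0.644 = 2.16 V.
Since V_DS = 4.04 V ≥ V_ov = 2.16 V, the device is in saturation.
I_D = ½ k_n V_ov² = 0.5 × 1.95 × 2.16² = 4.53 mA.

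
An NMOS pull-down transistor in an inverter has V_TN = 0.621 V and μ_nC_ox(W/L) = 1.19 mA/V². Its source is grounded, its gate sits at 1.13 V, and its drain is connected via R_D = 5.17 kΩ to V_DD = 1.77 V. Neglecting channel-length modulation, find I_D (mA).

V_GS = V_G = 1.13 V, so V_ov = 1.13 − 0.621 = 0.509 V.
Assume saturation: I_D = ½ k_n V_ov² = 0.5 × 1.19 × 0.509² = 0.154 mA, giving V_DS = V_DD − I_D R_D = 1.77 − 0.154 × 5.17 = 0.973 V.
V_DS = 0.973 V ≥ V_ov = 0.509 V, confirming saturation.

I_D = 0.154 mA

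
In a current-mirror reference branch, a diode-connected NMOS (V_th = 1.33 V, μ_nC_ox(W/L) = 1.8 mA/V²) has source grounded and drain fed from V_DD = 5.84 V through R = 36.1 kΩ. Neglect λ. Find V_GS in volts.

With gate tied to drain, V_GS = V_DS ≥ V_GS − V_th, so the device is in saturation.
KCL at the drain: ½ k_n (V_GS − V_th)² = (V_DD − V_GS)/R.
Let x = V_GS − 1.33. Then 32.5 x² + x − 4.51 = 0, giving x = 0.358 V (positive root), so V_GS = 1.69 V.
I_D = (V_DD − V_GS)/R = (5.84 − 1.69) / 36.1 = 0.115 mA.

V_GS = 1.69 V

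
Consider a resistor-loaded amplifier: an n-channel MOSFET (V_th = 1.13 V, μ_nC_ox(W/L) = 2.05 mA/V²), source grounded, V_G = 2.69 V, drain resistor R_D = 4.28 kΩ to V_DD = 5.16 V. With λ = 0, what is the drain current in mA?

I_D = 1.11 mA

V_GS = V_G = 2.69 V, so V_ov = 2.69 − 1.13 = 1.56 V.
Assume saturation: I_D = ½ k_n V_ov² = 0.5 × 2.05 × 1.56² = 2.49 mA, giving V_DS = V_DD − I_D R_D = 5.16 − 2.49 × 4.28 = -5.52 V.
But -5.52 V < V_ov = 1.56 V, so the device is actually in triode.
In triode I_D = k_n[V_ov V_DS − ½ V_DS²] and I_D = (V_DD − V_DS)/R_D. Equating: 4.39 V_DS² − 14.69 V_DS + 5.16 = 0, giving V_DS = 0.399 V (the root below V_ov).
I_D = (5.16 − 0.399) / 4.28 = 1.11 mA.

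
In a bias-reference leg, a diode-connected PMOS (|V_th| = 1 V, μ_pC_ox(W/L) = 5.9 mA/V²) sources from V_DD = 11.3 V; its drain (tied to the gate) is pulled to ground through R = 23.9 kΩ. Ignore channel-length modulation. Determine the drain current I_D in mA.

With gate tied to drain, V_SG = V_SD ≥ V_SG − |V_th|, so the device is in saturation.
KCL at the drain: ½ k_p (V_SG − |V_th|)² = (V_DD − V_SG)/R.
Let x = V_SG − 1. Then 70.5 x² + x − 10.3 = 0, giving x = 0.375 V (positive root), so V_SG = 1.38 V.
I_D = (V_DD − V_SG)/R = (11.3 − 1.38) / 23.9 = 0.415 mA.

I_D = 0.415 mA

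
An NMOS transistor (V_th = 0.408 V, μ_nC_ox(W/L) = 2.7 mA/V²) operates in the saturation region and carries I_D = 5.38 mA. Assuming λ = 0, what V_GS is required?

V_GS = 2.40 V

In saturation I_D = ½ k_n (V_GS − V_th)², so V_GS − V_th = √(2 I_D / k_n) = √(2 × 5.38 / 2.7) = 2 V.
V_GS = 0.408 + 2 = 2.4 V.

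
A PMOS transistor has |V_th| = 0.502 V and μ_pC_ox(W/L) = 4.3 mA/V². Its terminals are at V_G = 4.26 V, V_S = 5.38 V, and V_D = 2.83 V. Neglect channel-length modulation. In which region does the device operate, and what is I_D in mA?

V_SG = V_S − V_G = 5.38 − 4.26 = 1.12 V; V_SD = V_S − V_D = 5.38 − 2.83 = 2.55 V.
V_ov = V_SG − |V_th| = 1.12 − 0.502 = 0.618 V.
Since V_SD = 2.55 V ≥ V_ov = 0.618 V, the device is in saturation.
I_D = ½ k_p V_ov² = 0.5 × 4.3 × 0.618² = 0.821 mA.

Saturation; I_D = 0.821 mA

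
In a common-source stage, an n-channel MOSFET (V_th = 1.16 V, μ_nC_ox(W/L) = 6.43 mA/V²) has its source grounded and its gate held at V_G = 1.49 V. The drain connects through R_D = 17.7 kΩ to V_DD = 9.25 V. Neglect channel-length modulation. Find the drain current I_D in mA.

I_D = 0.350 mA

V_GS = V_G = 1.49 V, so V_ov = 1.49 − 1.16 = 0.33 V.
Assume saturation: I_D = ½ k_n V_ov² = 0.5 × 6.43 × 0.33² = 0.35 mA, giving V_DS = V_DD − I_D R_D = 9.25 − 0.35 × 17.7 = 3.05 V.
V_DS = 3.05 V ≥ V_ov = 0.33 V, confirming saturation.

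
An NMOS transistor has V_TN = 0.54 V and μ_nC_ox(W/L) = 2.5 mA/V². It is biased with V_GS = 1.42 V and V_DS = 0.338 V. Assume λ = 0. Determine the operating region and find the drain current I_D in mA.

Triode; I_D = 0.601 mA

V_ov = V_GS − V_TN = 1.42 − 0.54 = 0.88 V.
Since V_DS = 0.338 V < V_ov = 0.88 V, the device is in the triode region.
I_D = k_n [V_ov · V_DS − ½ V_DS²] = 2.5 × [0.88 × 0.338 − 0.5 × 0.338²] = 0.601 mA.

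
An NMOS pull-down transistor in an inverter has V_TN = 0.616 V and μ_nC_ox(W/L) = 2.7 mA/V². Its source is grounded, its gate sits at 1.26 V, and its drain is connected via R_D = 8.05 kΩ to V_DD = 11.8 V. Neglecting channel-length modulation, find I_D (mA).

I_D = 0.560 mA

V_GS = V_G = 1.26 V, so V_ov = 1.26 − 0.616 = 0.644 V.
Assume saturation: I_D = ½ k_n V_ov² = 0.5 × 2.7 × 0.644² = 0.56 mA, giving V_DS = V_DD − I_D R_D = 11.8 − 0.56 × 8.05 = 7.29 V.
V_DS = 7.29 V ≥ V_ov = 0.644 V, confirming saturation.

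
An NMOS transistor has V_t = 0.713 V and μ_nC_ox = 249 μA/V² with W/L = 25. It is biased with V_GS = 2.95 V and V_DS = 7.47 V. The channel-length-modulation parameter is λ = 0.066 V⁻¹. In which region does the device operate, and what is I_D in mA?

Saturation; I_D = 23.3 mA

k_n = μ_nC_ox · (W/L) = 6.225 mA/V².
V_ov = V_GS − V_t = 2.95 − 0.713 = 2.24 V.
Since V_DS = 7.47 V ≥ V_ov = 2.24 V, the device is in saturation.
I_D = ½ k_n V_ov² (1 + λ V_DS) = 0.5 × 6.225 × 2.24² × (1 + 0.066 × 7.47) = 23.3 mA.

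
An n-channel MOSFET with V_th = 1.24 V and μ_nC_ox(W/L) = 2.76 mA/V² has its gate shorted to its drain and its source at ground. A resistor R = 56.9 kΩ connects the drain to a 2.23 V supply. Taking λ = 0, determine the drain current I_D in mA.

With gate tied to drain, V_GS = V_DS ≥ V_GS − V_th, so the device is in saturation.
KCL at the drain: ½ k_n (V_GS − V_th)² = (V_DD − V_GS)/R.
Let x = V_GS − 1.24. Then 78.5 x² + x − 0.99 = 0, giving x = 0.106 V (positive root), so V_GS = 1.35 V.
I_D = (V_DD − V_GS)/R = (2.23 − 1.35) / 56.9 = 0.0155 mA.

I_D = 0.0155 mA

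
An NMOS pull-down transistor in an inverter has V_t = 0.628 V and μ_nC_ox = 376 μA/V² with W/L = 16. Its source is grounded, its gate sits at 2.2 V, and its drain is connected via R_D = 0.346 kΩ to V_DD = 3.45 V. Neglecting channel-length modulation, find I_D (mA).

V_GS = V_G = 2.2 V, so V_ov = 2.2 − 0.628 = 1.57 V.
k_n = μ_nC_ox · (W/L) = 6.016 mA/V².
Assume saturation: I_D = ½ k_n V_ov² = 0.5 × 6.016 × 1.57² = 7.43 mA, giving V_DS = V_DD − I_D R_D = 3.45 − 7.43 × 0.346 = 0.878 V.
But 0.878 V < V_ov = 1.57 V, so the device is actually in triode.
In triode I_D = k_n[V_ov V_DS − ½ V_DS²] and I_D = (V_DD − V_DS)/R_D. Equating: 1.04 V_DS² − 4.272 V_DS + 3.45 = 0, giving V_DS = 1.11 V (the root below V_ov).
I_D = (3.45 − 1.11) / 0.346 = 6.78 mA.

I_D = 6.78 mA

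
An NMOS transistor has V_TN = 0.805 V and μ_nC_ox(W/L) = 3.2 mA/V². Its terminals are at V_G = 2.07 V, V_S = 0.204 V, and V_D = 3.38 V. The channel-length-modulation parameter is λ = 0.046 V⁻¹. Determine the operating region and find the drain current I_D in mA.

V_GS = V_G − V_S = 2.07 − 0.204 = 1.87 V; V_DS = V_D − V_S = 3.38 − 0.204 = 3.18 V.
V_ov = V_GS − V_TN = 1.87 − 0.805 = 1.06 V.
Since V_DS = 3.18 V ≥ V_ov = 1.06 V, the device is in saturation.
I_D = ½ k_n V_ov² (1 + λ V_DS) = 0.5 × 3.2 × 1.06² × (1 + 0.046 × 3.18) = 2.06 mA.

Saturation; I_D = 2.06 mA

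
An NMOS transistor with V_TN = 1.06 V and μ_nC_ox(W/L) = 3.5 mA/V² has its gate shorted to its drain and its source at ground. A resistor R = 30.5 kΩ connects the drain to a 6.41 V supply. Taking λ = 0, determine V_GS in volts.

With gate tied to drain, V_GS = V_DS ≥ V_GS − V_TN, so the device is in saturation.
KCL at the drain: ½ k_n (V_GS − V_TN)² = (V_DD − V_GS)/R.
Let x = V_GS − 1.06. Then 53.4 x² + x − 5.35 = 0, giving x = 0.307 V (positive root), so V_GS = 1.37 V.
I_D = (V_DD − V_GS)/R = (6.41 − 1.37) / 30.5 = 0.165 mA.

V_GS = 1.37 V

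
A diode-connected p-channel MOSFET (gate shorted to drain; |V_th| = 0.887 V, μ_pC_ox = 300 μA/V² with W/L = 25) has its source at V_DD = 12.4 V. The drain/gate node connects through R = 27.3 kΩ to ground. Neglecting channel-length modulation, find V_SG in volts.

V_SG = 1.22 V

With gate tied to drain, V_SG = V_SD ≥ V_SG − |V_th|, so the device is in saturation.
k_p = μ_pC_ox · (W/L) = 7.5 mA/V².
KCL at the drain: ½ k_p (V_SG − |V_th|)² = (V_DD − V_SG)/R.
Let x = V_SG − 0.887. Then 102 x² + x − 11.51 = 0, giving x = 0.331 V (positive root), so V_SG = 1.22 V.
I_D = (V_DD − V_SG)/R = (12.4 − 1.22) / 27.3 = 0.41 mA.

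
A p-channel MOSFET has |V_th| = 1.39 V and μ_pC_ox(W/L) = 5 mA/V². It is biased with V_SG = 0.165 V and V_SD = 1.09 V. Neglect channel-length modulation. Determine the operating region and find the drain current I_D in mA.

V_SG = 0.165 V < |V_th| = 1.39 V, so the transistor is in cutoff.

Cutoff; I_D = 0 mA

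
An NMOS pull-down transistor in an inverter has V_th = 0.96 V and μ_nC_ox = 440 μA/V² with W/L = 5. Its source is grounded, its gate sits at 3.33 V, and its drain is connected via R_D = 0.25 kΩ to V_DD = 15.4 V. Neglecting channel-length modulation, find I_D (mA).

V_GS = V_G = 3.33 V, so V_ov = 3.33 − 0.96 = 2.37 V.
k_n = μ_nC_ox · (W/L) = 2.2 mA/V².
Assume saturation: I_D = ½ k_n V_ov² = 0.5 × 2.2 × 2.37² = 6.18 mA, giving V_DS = V_DD − I_D R_D = 15.4 − 6.18 × 0.25 = 13.9 V.
V_DS = 13.9 V ≥ V_ov = 2.37 V, confirming saturation.

I_D = 6.18 mA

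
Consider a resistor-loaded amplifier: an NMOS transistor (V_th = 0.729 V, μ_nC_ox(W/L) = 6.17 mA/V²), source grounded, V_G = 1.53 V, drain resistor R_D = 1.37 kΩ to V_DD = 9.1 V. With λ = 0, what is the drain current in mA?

V_GS = V_G = 1.53 V, so V_ov = 1.53 − 0.729 = 0.801 V.
Assume saturation: I_D = ½ k_n V_ov² = 0.5 × 6.17 × 0.801² = 1.98 mA, giving V_DS = V_DD − I_D R_D = 9.1 − 1.98 × 1.37 = 6.39 V.
V_DS = 6.39 V ≥ V_ov = 0.801 V, confirming saturation.

I_D = 1.98 mA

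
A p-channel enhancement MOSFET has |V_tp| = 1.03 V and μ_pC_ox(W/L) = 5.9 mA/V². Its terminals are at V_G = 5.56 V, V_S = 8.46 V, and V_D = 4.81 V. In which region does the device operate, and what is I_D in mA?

V_SG = V_S − V_G = 8.46 − 5.56 = 2.9 V; V_SD = V_S − V_D = 8.46 − 4.81 = 3.65 V.
V_ov = V_SG − |V_tp| = 2.9 − 1.03 = 1.87 V.
Since V_SD = 3.65 V ≥ V_ov = 1.87 V, the device is in saturation.
I_D = ½ k_p V_ov² = 0.5 × 5.9 × 1.87² = 10.3 mA.

Saturation; I_D = 10.3 mA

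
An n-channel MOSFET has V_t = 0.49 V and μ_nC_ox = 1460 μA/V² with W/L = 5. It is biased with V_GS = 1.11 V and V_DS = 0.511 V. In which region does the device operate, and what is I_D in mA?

Triode; I_D = 1.36 mA

k_n = μ_nC_ox · (W/L) = 7.3 mA/V².
V_ov = V_GS − V_t = 1.11 − 0.49 = 0.62 V.
Since V_DS = 0.511 V < V_ov = 0.62 V, the device is in the triode region.
I_D = k_n [V_ov · V_DS − ½ V_DS²] = 7.3 × [0.62 × 0.511 − 0.5 × 0.511²] = 1.36 mA.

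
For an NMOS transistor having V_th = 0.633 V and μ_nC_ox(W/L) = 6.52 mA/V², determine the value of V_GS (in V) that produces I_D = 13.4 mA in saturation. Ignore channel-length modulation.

V_GS = 2.66 V

In saturation I_D = ½ k_n (V_GS − V_th)², so V_GS − V_th = √(2 I_D / k_n) = √(2 × 13.4 / 6.52) = 2.03 V.
V_GS = 0.633 + 2.03 = 2.66 V.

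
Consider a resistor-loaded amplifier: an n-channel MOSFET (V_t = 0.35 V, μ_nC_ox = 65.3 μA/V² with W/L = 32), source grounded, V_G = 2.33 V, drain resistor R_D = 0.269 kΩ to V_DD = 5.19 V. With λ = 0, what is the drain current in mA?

I_D = 4.10 mA

V_GS = V_G = 2.33 V, so V_ov = 2.33 − 0.35 = 1.98 V.
k_n = μ_nC_ox · (W/L) = 2.09 mA/V².
Assume saturation: I_D = ½ k_n V_ov² = 0.5 × 2.09 × 1.98² = 4.1 mA, giving V_DS = V_DD − I_D R_D = 5.19 − 4.1 × 0.269 = 4.09 V.
V_DS = 4.09 V ≥ V_ov = 1.98 V, confirming saturation.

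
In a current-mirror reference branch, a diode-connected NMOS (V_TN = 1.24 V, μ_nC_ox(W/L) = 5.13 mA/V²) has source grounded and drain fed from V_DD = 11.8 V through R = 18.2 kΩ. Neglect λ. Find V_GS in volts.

V_GS = 1.71 V

With gate tied to drain, V_GS = V_DS ≥ V_GS − V_TN, so the device is in saturation.
KCL at the drain: ½ k_n (V_GS − V_TN)² = (V_DD − V_GS)/R.
Let x = V_GS − 1.24. Then 46.7 x² + x − 10.56 = 0, giving x = 0.465 V (positive root), so V_GS = 1.71 V.
I_D = (V_DD − V_GS)/R = (11.8 − 1.71) / 18.2 = 0.555 mA.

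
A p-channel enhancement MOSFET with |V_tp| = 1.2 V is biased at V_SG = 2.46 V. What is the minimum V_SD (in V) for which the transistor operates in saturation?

The boundary between triode and saturation is V_SD = V_SG − |V_tp| = V_ov.
V_ov = 2.46 − 1.2 = 1.26 V.

V_SD,sat = 1.26 V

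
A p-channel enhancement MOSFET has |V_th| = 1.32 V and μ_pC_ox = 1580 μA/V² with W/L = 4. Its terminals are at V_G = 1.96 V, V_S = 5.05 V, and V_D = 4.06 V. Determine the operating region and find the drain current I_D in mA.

Triode; I_D = 7.98 mA

V_SG = V_S − V_G = 5.05 − 1.96 = 3.09 V; V_SD = V_S − V_D = 5.05 − 4.06 = 0.99 V.
k_p = μ_pC_ox · (W/L) = 6.32 mA/V².
V_ov = V_SG − |V_th| = 3.09 − 1.32 = 1.77 V.
Since V_SD = 0.99 V < V_ov = 1.77 V, the device is in the triode region.
I_D = k_p [V_ov · V_SD − ½ V_SD²] = 6.32 × [1.77 × 0.99 − 0.5 × 0.99²] = 7.98 mA.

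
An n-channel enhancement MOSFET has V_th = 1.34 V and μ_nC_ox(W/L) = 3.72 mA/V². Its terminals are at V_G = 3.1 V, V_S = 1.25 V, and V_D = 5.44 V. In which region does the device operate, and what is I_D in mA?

Saturation; I_D = 0.484 mA

V_GS = V_G − V_S = 3.1 − 1.25 = 1.85 V; V_DS = V_D − V_S = 5.44 − 1.25 = 4.19 V.
V_ov = V_GS − V_th = 1.85 − 1.34 = 0.51 V.
Since V_DS = 4.19 V ≥ V_ov = 0.51 V, the device is in saturation.
I_D = ½ k_n V_ov² = 0.5 × 3.72 × 0.51² = 0.484 mA.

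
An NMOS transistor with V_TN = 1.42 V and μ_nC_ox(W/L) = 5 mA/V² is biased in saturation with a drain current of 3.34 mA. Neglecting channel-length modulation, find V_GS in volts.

In saturation I_D = ½ k_n (V_GS − V_TN)², so V_GS − V_TN = √(2 I_D / k_n) = √(2 × 3.34 / 5) = 1.16 V.
V_GS = 1.42 + 1.16 = 2.58 V.

V_GS = 2.58 V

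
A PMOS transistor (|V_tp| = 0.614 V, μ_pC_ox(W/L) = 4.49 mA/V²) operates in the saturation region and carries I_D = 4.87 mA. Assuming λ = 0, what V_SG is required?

In saturation I_D = ½ k_p (V_SG − |V_tp|)², so V_SG − |V_tp| = √(2 I_D / k_p) = √(2 × 4.87 / 4.49) = 1.47 V.
V_SG = 0.614 + 1.47 = 2.09 V.

V_SG = 2.09 V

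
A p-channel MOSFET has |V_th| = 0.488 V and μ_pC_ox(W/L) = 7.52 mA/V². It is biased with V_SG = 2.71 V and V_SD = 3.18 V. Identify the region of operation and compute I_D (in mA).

V_ov = V_SG − |V_th| = 2.71 − 0.488 = 2.22 V.
Since V_SD = 3.18 V ≥ V_ov = 2.22 V, the device is in saturation.
I_D = ½ k_p V_ov² = 0.5 × 7.52 × 2.22² = 18.6 mA.

Saturation; I_D = 18.6 mA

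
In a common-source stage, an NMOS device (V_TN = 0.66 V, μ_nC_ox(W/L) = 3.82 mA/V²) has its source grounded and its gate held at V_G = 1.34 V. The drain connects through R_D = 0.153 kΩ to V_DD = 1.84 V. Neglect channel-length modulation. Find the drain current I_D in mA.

V_GS = V_G = 1.34 V, so V_ov = 1.34 − 0.66 = 0.68 V.
Assume saturation: I_D = ½ k_n V_ov² = 0.5 × 3.82 × 0.68² = 0.883 mA, giving V_DS = V_DD − I_D R_D = 1.84 − 0.883 × 0.153 = 1.7 V.
V_DS = 1.7 V ≥ V_ov = 0.68 V, confirming saturation.

I_D = 0.883 mA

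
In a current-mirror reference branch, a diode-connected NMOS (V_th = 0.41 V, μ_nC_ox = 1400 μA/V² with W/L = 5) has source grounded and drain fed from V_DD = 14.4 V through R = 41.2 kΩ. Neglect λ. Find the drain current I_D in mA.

I_D = 0.332 mA

With gate tied to drain, V_GS = V_DS ≥ V_GS − V_th, so the device is in saturation.
k_n = μ_nC_ox · (W/L) = 7 mA/V².
KCL at the drain: ½ k_n (V_GS − V_th)² = (V_DD − V_GS)/R.
Let x = V_GS − 0.41. Then 144 x² + x − 13.99 = 0, giving x = 0.308 V (positive root), so V_GS = 0.718 V.
I_D = (V_DD − V_GS)/R = (14.4 − 0.718) / 41.2 = 0.332 mA.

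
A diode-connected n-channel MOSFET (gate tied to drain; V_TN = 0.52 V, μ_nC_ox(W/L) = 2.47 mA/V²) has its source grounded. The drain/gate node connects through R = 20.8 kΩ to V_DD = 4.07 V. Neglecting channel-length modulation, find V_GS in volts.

With gate tied to drain, V_GS = V_DS ≥ V_GS − V_TN, so the device is in saturation.
KCL at the drain: ½ k_n (V_GS − V_TN)² = (V_DD − V_GS)/R.
Let x = V_GS − 0.52. Then 25.7 x² + x − 3.55 = 0, giving x = 0.353 V (positive root), so V_GS = 0.873 V.
I_D = (V_DD − V_GS)/R = (4.07 − 0.873) / 20.8 = 0.154 mA.

V_GS = 0.873 V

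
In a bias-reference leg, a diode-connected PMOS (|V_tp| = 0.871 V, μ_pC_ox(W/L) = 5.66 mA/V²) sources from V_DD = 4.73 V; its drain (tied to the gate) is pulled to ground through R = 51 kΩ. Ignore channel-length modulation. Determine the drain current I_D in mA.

I_D = 0.0725 mA

With gate tied to drain, V_SG = V_SD ≥ V_SG − |V_tp|, so the device is in saturation.
KCL at the drain: ½ k_p (V_SG − |V_tp|)² = (V_DD − V_SG)/R.
Let x = V_SG − 0.871. Then 144 x² + x − 3.859 = 0, giving x = 0.16 V (positive root), so V_SG = 1.03 V.
I_D = (V_DD − V_SG)/R = (4.73 − 1.03) / 51 = 0.0725 mA.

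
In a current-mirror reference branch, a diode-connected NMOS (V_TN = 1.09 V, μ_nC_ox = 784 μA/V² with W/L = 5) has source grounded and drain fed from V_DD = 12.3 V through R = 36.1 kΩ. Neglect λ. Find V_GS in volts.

V_GS = 1.48 V

With gate tied to drain, V_GS = V_DS ≥ V_GS − V_TN, so the device is in saturation.
k_n = μ_nC_ox · (W/L) = 3.92 mA/V².
KCL at the drain: ½ k_n (V_GS − V_TN)² = (V_DD − V_GS)/R.
Let x = V_GS − 1.09. Then 70.8 x² + x − 11.21 = 0, giving x = 0.391 V (positive root), so V_GS = 1.48 V.
I_D = (V_DD − V_GS)/R = (12.3 − 1.48) / 36.1 = 0.3 mA.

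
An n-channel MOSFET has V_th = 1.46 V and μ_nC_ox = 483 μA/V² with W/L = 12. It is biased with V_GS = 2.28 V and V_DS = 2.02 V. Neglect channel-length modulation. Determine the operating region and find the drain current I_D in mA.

k_n = μ_nC_ox · (W/L) = 5.796 mA/V².
V_ov = V_GS − V_th = 2.28 − 1.46 = 0.82 V.
Since V_DS = 2.02 V ≥ V_ov = 0.82 V, the device is in saturation.
I_D = ½ k_n V_ov² = 0.5 × 5.796 × 0.82² = 1.95 mA.

Saturation; I_D = 1.95 mA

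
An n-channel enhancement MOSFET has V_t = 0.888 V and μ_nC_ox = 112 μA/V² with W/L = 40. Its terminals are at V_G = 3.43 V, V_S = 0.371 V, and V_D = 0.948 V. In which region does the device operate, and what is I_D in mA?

V_GS = V_G − V_S = 3.43 − 0.371 = 3.06 V; V_DS = V_D − V_S = 0.948 − 0.371 = 0.577 V.
k_n = μ_nC_ox · (W/L) = 4.48 mA/V².
V_ov = V_GS − V_t = 3.06 − 0.888 = 2.17 V.
Since V_DS = 0.577 V < V_ov = 2.17 V, the device is in the triode region.
I_D = k_n [V_ov · V_DS − ½ V_DS²] = 4.48 × [2.17 × 0.577 − 0.5 × 0.577²] = 4.87 mA.

Triode; I_D = 4.87 mA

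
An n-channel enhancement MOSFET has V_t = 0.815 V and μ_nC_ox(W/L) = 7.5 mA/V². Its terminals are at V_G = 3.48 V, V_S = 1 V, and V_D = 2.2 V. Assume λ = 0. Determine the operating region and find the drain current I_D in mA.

Triode; I_D = 9.59 mA

V_GS = V_G − V_S = 3.48 − 1 = 2.48 V; V_DS = V_D − V_S = 2.2 − 1 = 1.2 V.
V_ov = V_GS − V_t = 2.48 − 0.815 = 1.67 V.
Since V_DS = 1.2 V < V_ov = 1.67 V, the device is in the triode region.
I_D = k_n [V_ov · V_DS − ½ V_DS²] = 7.5 × [1.67 × 1.2 − 0.5 × 1.2²] = 9.59 mA.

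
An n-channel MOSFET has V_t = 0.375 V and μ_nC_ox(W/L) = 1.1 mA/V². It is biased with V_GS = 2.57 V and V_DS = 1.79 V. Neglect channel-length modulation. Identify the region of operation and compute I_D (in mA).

V_ov = V_GS − V_t = 2.57 − 0.375 = 2.19 V.
Since V_DS = 1.79 V < V_ov = 2.19 V, the device is in the triode region.
I_D = k_n [V_ov · V_DS − ½ V_DS²] = 1.1 × [2.19 × 1.79 − 0.5 × 1.79²] = 2.56 mA.

Triode; I_D = 2.56 mA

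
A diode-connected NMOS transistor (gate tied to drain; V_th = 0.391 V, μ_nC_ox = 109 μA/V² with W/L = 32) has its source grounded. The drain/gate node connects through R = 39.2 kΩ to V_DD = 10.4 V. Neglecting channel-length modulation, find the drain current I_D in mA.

I_D = 0.246 mA

With gate tied to drain, V_GS = V_DS ≥ V_GS − V_th, so the device is in saturation.
k_n = μ_nC_ox · (W/L) = 3.488 mA/V².
KCL at the drain: ½ k_n (V_GS − V_th)² = (V_DD − V_GS)/R.
Let x = V_GS − 0.391. Then 68.4 x² + x − 10.01 = 0, giving x = 0.375 V (positive root), so V_GS = 0.766 V.
I_D = (V_DD − V_GS)/R = (10.4 − 0.766) / 39.2 = 0.246 mA.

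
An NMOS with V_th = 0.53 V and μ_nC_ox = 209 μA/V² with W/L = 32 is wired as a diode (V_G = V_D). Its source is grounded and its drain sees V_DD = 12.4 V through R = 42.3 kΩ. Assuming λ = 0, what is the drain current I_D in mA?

I_D = 0.274 mA

With gate tied to drain, V_GS = V_DS ≥ V_GS − V_th, so the device is in saturation.
k_n = μ_nC_ox · (W/L) = 6.688 mA/V².
KCL at the drain: ½ k_n (V_GS − V_th)² = (V_DD − V_GS)/R.
Let x = V_GS − 0.53. Then 141 x² + x − 11.87 = 0, giving x = 0.286 V (positive root), so V_GS = 0.816 V.
I_D = (V_DD − V_GS)/R = (12.4 − 0.816) / 42.3 = 0.274 mA.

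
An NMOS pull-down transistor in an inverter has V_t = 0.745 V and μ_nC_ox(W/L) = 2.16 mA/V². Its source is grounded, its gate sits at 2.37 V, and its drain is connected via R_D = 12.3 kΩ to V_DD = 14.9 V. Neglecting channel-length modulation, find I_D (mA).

I_D = 1.18 mA

V_GS = V_G = 2.37 V, so V_ov = 2.37 − 0.745 = 1.62 V.
Assume saturation: I_D = ½ k_n V_ov² = 0.5 × 2.16 × 1.62² = 2.85 mA, giving V_DS = V_DD − I_D R_D = 14.9 − 2.85 × 12.3 = -20.2 V.
But -20.2 V < V_ov = 1.62 V, so the device is actually in triode.
In triode I_D = k_n[V_ov V_DS − ½ V_DS²] and I_D = (V_DD − V_DS)/R_D. Equating: 13.3 V_DS² − 44.17 V_DS + 14.9 = 0, giving V_DS = 0.381 V (the root below V_ov).
I_D = (14.9 − 0.381) / 12.3 = 1.18 mA.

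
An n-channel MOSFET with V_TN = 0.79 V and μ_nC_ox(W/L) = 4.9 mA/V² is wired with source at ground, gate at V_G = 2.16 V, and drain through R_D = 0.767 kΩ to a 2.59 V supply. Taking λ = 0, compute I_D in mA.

I_D = 2.73 mA

V_GS = V_G = 2.16 V, so V_ov = 2.16 − 0.79 = 1.37 V.
Assume saturation: I_D = ½ k_n V_ov² = 0.5 × 4.9 × 1.37² = 4.6 mA, giving V_DS = V_DD − I_D R_D = 2.59 − 4.6 × 0.767 = -0.937 V.
But -0.937 V < V_ov = 1.37 V, so the device is actually in triode.
In triode I_D = k_n[V_ov V_DS − ½ V_DS²] and I_D = (V_DD − V_DS)/R_D. Equating: 1.88 V_DS² − 6.149 V_DS + 2.59 = 0, giving V_DS = 0.497 V (the root below V_ov).
I_D = (2.59 − 0.497) / 0.767 = 2.73 mA.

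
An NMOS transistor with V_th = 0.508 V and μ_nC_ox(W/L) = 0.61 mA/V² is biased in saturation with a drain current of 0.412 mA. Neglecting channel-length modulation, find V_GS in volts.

V_GS = 1.67 V

In saturation I_D = ½ k_n (V_GS − V_th)², so V_GS − V_th = √(2 I_D / k_n) = √(2 × 0.412 / 0.61) = 1.16 V.
V_GS = 0.508 + 1.16 = 1.67 V.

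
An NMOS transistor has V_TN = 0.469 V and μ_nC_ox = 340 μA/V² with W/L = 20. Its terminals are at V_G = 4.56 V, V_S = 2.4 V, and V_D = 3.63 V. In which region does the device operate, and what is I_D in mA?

V_GS = V_G − V_S = 4.56 − 2.4 = 2.16 V; V_DS = V_D − V_S = 3.63 − 2.4 = 1.23 V.
k_n = μ_nC_ox · (W/L) = 6.8 mA/V².
V_ov = V_GS − V_TN = 2.16 − 0.469 = 1.69 V.
Since V_DS = 1.23 V < V_ov = 1.69 V, the device is in the triode region.
I_D = k_n [V_ov · V_DS − ½ V_DS²] = 6.8 × [1.69 × 1.23 − 0.5 × 1.23²] = 9 mA.

Triode; I_D = 9.00 mA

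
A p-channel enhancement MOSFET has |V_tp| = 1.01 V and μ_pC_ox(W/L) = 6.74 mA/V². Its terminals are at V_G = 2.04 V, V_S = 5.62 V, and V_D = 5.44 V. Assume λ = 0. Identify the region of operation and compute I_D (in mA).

V_SG = V_S − V_G = 5.62 − 2.04 = 3.58 V; V_SD = V_S − V_D = 5.62 − 5.44 = 0.18 V.
V_ov = V_SG − |V_tp| = 3.58 − 1.01 = 2.57 V.
Since V_SD = 0.18 V < V_ov = 2.57 V, the device is in the triode region.
I_D = k_p [V_ov · V_SD − ½ V_SD²] = 6.74 × [2.57 × 0.18 − 0.5 × 0.18²] = 3.01 mA.

Triode; I_D = 3.01 mA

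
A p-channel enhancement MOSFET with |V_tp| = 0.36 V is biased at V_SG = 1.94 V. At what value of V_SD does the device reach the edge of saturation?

V_SD,sat = 1.58 V

The boundary between triode and saturation is V_SD = V_SG − |V_tp| = V_ov.
V_ov = 1.94 − 0.36 = 1.58 V.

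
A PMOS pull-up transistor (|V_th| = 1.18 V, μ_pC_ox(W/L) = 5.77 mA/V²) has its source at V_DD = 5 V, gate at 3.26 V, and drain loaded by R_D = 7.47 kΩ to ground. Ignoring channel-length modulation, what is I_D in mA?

I_D = 0.635 mA

V_SG = V_DD − V_G = 5 − 3.26 = 1.74 V, so V_ov = 1.74 − 1.18 = 0.56 V.
Assume saturation: I_D = ½ k_p V_ov² = 0.5 × 5.77 × 0.56² = 0.905 mA, giving V_SD = V_DD − I_D R_D = 5 − 0.905 × 7.47 = -1.76 V.
But -1.76 V < V_ov = 0.56 V, so the device is actually in triode.
In triode I_D = k_p[V_ov V_SD − ½ V_SD²] and I_D = (V_DD − V_SD)/R_D. Equating: 21.6 V_SD² − 25.14 V_SD + 5 = 0, giving V_SD = 0.254 V (the root below V_ov).
I_D = (5 − 0.254) / 7.47 = 0.635 mA.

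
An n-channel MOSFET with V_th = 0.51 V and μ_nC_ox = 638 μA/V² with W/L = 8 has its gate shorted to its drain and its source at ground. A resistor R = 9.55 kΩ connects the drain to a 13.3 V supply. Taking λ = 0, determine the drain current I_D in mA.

I_D = 1.27 mA

With gate tied to drain, V_GS = V_DS ≥ V_GS − V_th, so the device is in saturation.
k_n = μ_nC_ox · (W/L) = 5.104 mA/V².
KCL at the drain: ½ k_n (V_GS − V_th)² = (V_DD − V_GS)/R.
Let x = V_GS − 0.51. Then 24.4 x² + x − 12.79 = 0, giving x = 0.704 V (positive root), so V_GS = 1.21 V.
I_D = (V_DD − V_GS)/R = (13.3 − 1.21) / 9.55 = 1.27 mA.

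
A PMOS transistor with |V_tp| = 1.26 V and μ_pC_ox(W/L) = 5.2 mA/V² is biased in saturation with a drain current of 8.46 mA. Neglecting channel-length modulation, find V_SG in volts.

In saturation I_D = ½ k_p (V_SG − |V_tp|)², so V_SG − |V_tp| = √(2 I_D / k_p) = √(2 × 8.46 / 5.2) = 1.8 V.
V_SG = 1.26 + 1.8 = 3.06 V.

V_SG = 3.06 V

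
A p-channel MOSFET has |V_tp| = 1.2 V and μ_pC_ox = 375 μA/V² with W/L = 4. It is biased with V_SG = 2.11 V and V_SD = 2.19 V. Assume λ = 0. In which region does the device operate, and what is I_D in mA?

k_p = μ_pC_ox · (W/L) = 1.5 mA/V².
V_ov = V_SG − |V_tp| = 2.11 − 1.2 = 0.91 V.
Since V_SD = 2.19 V ≥ V_ov = 0.91 V, the device is in saturation.
I_D = ½ k_p V_ov² = 0.5 × 1.5 × 0.91² = 0.621 mA.

Saturation; I_D = 0.621 mA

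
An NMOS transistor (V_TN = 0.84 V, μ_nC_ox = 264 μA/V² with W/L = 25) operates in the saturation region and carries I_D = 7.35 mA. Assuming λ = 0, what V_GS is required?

k_n = μ_nC_ox · (W/L) = 6.6 mA/V².
In saturation I_D = ½ k_n (V_GS − V_TN)², so V_GS − V_TN = √(2 I_D / k_n) = √(2 × 7.35 / 6.6) = 1.49 V.
V_GS = 0.84 + 1.49 = 2.33 V.

V_GS = 2.33 V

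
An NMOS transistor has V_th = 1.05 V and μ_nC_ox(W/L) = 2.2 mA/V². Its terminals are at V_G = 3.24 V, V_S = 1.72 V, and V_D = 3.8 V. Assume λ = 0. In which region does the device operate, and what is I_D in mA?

Saturation; I_D = 0.243 mA

V_GS = V_G − V_S = 3.24 − 1.72 = 1.52 V; V_DS = V_D − V_S = 3.8 − 1.72 = 2.08 V.
V_ov = V_GS − V_th = 1.52 − 1.05 = 0.47 V.
Since V_DS = 2.08 V ≥ V_ov = 0.47 V, the device is in saturation.
I_D = ½ k_n V_ov² = 0.5 × 2.2 × 0.47² = 0.243 mA.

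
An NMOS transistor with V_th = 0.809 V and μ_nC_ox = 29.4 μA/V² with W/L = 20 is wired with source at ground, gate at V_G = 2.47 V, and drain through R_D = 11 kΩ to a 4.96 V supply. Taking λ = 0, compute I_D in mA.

I_D = 0.407 mA

V_GS = V_G = 2.47 V, so V_ov = 2.47 − 0.809 = 1.66 V.
k_n = μ_nC_ox · (W/L) = 0.588 mA/V².
Assume saturation: I_D = ½ k_n V_ov² = 0.5 × 0.588 × 1.66² = 0.811 mA, giving V_DS = V_DD − I_D R_D = 4.96 − 0.811 × 11 = -3.96 V.
But -3.96 V < V_ov = 1.66 V, so the device is actually in triode.
In triode I_D = k_n[V_ov V_DS − ½ V_DS²] and I_D = (V_DD − V_DS)/R_D. Equating: 3.23 V_DS² − 11.74 V_DS + 4.96 = 0, giving V_DS = 0.488 V (the root below V_ov).
I_D = (4.96 − 0.488) / 11 = 0.407 mA.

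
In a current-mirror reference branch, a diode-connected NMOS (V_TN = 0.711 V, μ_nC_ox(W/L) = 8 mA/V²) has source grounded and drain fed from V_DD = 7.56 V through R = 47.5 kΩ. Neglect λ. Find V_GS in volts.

V_GS = 0.898 V

With gate tied to drain, V_GS = V_DS ≥ V_GS − V_TN, so the device is in saturation.
KCL at the drain: ½ k_n (V_GS − V_TN)² = (V_DD − V_GS)/R.
Let x = V_GS − 0.711. Then 190 x² + x − 6.849 = 0, giving x = 0.187 V (positive root), so V_GS = 0.898 V.
I_D = (V_DD − V_GS)/R = (7.56 − 0.898) / 47.5 = 0.14 mA.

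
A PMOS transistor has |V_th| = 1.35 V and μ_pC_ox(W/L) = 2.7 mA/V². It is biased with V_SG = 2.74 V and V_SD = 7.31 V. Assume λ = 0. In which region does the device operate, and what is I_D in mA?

Saturation; I_D = 2.61 mA

V_ov = V_SG − |V_th| = 2.74 − 1.35 = 1.39 V.
Since V_SD = 7.31 V ≥ V_ov = 1.39 V, the device is in saturation.
I_D = ½ k_p V_ov² = 0.5 × 2.7 × 1.39² = 2.61 mA.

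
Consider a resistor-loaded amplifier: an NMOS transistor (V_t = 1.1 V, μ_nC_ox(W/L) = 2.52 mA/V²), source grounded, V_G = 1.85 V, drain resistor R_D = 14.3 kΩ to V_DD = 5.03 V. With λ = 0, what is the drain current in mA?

V_GS = V_G = 1.85 V, so V_ov = 1.85 − 1.1 = 0.75 V.
Assume saturation: I_D = ½ k_n V_ov² = 0.5 × 2.52 × 0.75² = 0.709 mA, giving V_DS = V_DD − I_D R_D = 5.03 − 0.709 × 14.3 = -5.11 V.
But -5.11 V < V_ov = 0.75 V, so the device is actually in triode.
In triode I_D = k_n[V_ov V_DS − ½ V_DS²] and I_D = (V_DD − V_DS)/R_D. Equating: 18 V_DS² − 28.03 V_DS + 5.03 = 0, giving V_DS = 0.207 V (the root below V_ov).
I_D = (5.03 − 0.207) / 14.3 = 0.337 mA.

I_D = 0.337 mA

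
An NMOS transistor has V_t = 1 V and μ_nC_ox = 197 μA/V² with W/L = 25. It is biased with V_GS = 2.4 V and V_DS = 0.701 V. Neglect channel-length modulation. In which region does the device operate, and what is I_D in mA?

k_n = μ_nC_ox · (W/L) = 4.925 mA/V².
V_ov = V_GS − V_t = 2.4 − 1 = 1.4 V.
Since V_DS = 0.701 V < V_ov = 1.4 V, the device is in the triode region.
I_D = k_n [V_ov · V_DS − ½ V_DS²] = 4.925 × [1.4 × 0.701 − 0.5 × 0.701²] = 3.62 mA.

Triode; I_D = 3.62 mA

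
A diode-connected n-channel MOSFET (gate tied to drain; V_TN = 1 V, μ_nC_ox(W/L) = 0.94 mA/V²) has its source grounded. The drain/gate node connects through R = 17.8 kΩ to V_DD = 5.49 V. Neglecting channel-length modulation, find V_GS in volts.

V_GS = 1.68 V

With gate tied to drain, V_GS = V_DS ≥ V_GS − V_TN, so the device is in saturation.
KCL at the drain: ½ k_n (V_GS − V_TN)² = (V_DD − V_GS)/R.
Let x = V_GS − 1. Then 8.37 x² + x − 4.49 = 0, giving x = 0.675 V (positive root), so V_GS = 1.68 V.
I_D = (V_DD − V_GS)/R = (5.49 − 1.68) / 17.8 = 0.214 mA.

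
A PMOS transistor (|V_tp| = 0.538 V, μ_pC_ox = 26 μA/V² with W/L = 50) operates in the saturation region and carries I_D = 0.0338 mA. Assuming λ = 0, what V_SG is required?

V_SG = 0.766 V

k_p = μ_pC_ox · (W/L) = 1.3 mA/V².
In saturation I_D = ½ k_p (V_SG − |V_tp|)², so V_SG − |V_tp| = √(2 I_D / k_p) = √(2 × 0.0338 / 1.3) = 0.228 V.
V_SG = 0.538 + 0.228 = 0.766 V.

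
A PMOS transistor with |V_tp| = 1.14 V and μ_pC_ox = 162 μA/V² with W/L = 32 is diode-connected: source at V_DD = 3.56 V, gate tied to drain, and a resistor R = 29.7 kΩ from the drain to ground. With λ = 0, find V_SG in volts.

With gate tied to drain, V_SG = V_SD ≥ V_SG − |V_tp|, so the device is in saturation.
k_p = μ_pC_ox · (W/L) = 5.184 mA/V².
KCL at the drain: ½ k_p (V_SG − |V_tp|)² = (V_DD − V_SG)/R.
Let x = V_SG − 1.14. Then 77 x² + x − 2.42 = 0, giving x = 0.171 V (positive root), so V_SG = 1.31 V.
I_D = (V_DD − V_SG)/R = (3.56 − 1.31) / 29.7 = 0.0757 mA.

V_SG = 1.31 V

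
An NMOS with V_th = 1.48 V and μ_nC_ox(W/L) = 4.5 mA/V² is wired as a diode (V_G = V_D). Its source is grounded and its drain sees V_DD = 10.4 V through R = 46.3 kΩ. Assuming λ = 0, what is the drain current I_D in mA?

I_D = 0.186 mA

With gate tied to drain, V_GS = V_DS ≥ V_GS − V_th, so the device is in saturation.
KCL at the drain: ½ k_n (V_GS − V_th)² = (V_DD − V_GS)/R.
Let x = V_GS − 1.48. Then 104 x² + x − 8.92 = 0, giving x = 0.288 V (positive root), so V_GS = 1.77 V.
I_D = (V_DD − V_GS)/R = (10.4 − 1.77) / 46.3 = 0.186 mA.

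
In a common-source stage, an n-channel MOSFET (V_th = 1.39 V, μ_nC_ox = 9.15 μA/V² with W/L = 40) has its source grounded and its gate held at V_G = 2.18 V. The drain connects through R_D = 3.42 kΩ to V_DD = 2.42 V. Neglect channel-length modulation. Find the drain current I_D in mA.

V_GS = V_G = 2.18 V, so V_ov = 2.18 − 1.39 = 0.79 V.
k_n = μ_nC_ox · (W/L) = 0.366 mA/V².
Assume saturation: I_D = ½ k_n V_ov² = 0.5 × 0.366 × 0.79² = 0.114 mA, giving V_DS = V_DD − I_D R_D = 2.42 − 0.114 × 3.42 = 2.03 V.
V_DS = 2.03 V ≥ V_ov = 0.79 V, confirming saturation.

I_D = 0.114 mA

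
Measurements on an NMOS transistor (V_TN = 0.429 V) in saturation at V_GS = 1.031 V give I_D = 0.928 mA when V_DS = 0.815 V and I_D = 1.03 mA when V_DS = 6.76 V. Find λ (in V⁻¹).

With V_GS fixed, I_D ∝ (1 + λ V_DS) in saturation, so I_D2/I_D1 = (1 + λ V_DS2)/(1 + λ V_DS1).
1.03/0.928 = 1.11 = (1 + 6.76 λ)/(1 + 0.815 λ).
Solving: λ (I_D1 V_DS2 − I_D2 V_DS1) = I_D2 − I_D1, so λ = (1.03 − 0.928) / (0.928 × 6.76 − 1.03 × 0.815) = 0.102 / 5.43 = 0.0188 V⁻¹.

λ = 0.0188 V⁻¹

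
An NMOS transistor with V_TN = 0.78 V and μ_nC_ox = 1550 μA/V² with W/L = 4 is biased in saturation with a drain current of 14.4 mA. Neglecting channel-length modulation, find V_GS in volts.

V_GS = 2.94 V

k_n = μ_nC_ox · (W/L) = 6.2 mA/V².
In saturation I_D = ½ k_n (V_GS − V_TN)², so V_GS − V_TN = √(2 I_D / k_n) = √(2 × 14.4 / 6.2) = 2.16 V.
V_GS = 0.78 + 2.16 = 2.94 V.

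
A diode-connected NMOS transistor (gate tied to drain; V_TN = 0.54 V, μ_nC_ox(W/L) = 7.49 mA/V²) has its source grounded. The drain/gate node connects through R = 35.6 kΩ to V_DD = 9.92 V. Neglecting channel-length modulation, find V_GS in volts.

V_GS = 0.802 V

With gate tied to drain, V_GS = V_DS ≥ V_GS − V_TN, so the device is in saturation.
KCL at the drain: ½ k_n (V_GS − V_TN)² = (V_DD − V_GS)/R.
Let x = V_GS − 0.54. Then 133 x² + x − 9.38 = 0, giving x = 0.262 V (positive root), so V_GS = 0.802 V.
I_D = (V_DD − V_GS)/R = (9.92 − 0.802) / 35.6 = 0.256 mA.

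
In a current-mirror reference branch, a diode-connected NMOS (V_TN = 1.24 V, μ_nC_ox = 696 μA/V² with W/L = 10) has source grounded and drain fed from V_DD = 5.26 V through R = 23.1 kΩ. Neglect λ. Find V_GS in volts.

With gate tied to drain, V_GS = V_DS ≥ V_GS − V_TN, so the device is in saturation.
k_n = μ_nC_ox · (W/L) = 6.96 mA/V².
KCL at the drain: ½ k_n (V_GS − V_TN)² = (V_DD − V_GS)/R.
Let x = V_GS − 1.24. Then 80.4 x² + x − 4.02 = 0, giving x = 0.217 V (positive root), so V_GS = 1.46 V.
I_D = (V_DD − V_GS)/R = (5.26 − 1.46) / 23.1 = 0.165 mA.

V_GS = 1.46 V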